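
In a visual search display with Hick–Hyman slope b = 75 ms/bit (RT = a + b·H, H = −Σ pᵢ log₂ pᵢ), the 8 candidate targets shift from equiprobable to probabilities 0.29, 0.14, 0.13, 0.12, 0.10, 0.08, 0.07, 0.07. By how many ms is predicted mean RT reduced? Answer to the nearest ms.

13 ms

Equiprobable entropy H₀ = log₂ 8 = 3.0000 bits.
Skewed entropy H = −Σ pᵢ log₂ pᵢ = 2.8255 bits.
ΔRT = b·(H₀ − H) = 75 × 0.1745 = 13.08 ms.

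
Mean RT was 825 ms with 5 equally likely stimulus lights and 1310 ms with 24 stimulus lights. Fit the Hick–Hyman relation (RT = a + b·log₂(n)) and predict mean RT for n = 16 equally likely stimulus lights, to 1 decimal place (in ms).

1184.6 ms

With log₂ n on the abscissa the relation is linear; from the two conditions:
  b = (1310 − 825) / (log₂ 24 − log₂ 5) = 485 / (4.5850 − 2.3219) = 214.314 ms/bit
  a = 825 − 214.314 × 2.3219 = 327.378 ms
Then RT(16) = 327.378 + 214.314 × log₂ 16 = 327.378 + 214.314 × 4 ≈ 1184.634 ms.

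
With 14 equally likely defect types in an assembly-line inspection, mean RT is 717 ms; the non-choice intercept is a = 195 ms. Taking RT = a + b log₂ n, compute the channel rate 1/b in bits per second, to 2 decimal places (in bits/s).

7.29 bits/s

b = (717 − 195)/log₂ 14 = 522/3.8074 = 137.103 ms per bit = 0.13710 s/bit; the reciprocal is 7.294 bits/s.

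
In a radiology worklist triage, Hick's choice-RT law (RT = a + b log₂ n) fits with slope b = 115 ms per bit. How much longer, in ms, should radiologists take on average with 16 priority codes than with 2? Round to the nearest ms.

345 ms

ΔRT = (a + b log₂ n₂) − (a + b log₂ n₁) = b·(log₂ n₂ − log₂ n₁).
log₂(16) − log₂(2) = log₂(16/2) = log₂(8) = 3.
ΔRT = 115 × 3.0000 = 345.000 ms.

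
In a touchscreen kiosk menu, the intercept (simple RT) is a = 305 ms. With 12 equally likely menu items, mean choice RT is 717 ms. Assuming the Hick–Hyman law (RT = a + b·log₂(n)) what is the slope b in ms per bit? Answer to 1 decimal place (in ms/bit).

114.9 ms/bit

b = (717 − 305) / log₂(12) = 412 / 3.5850 = 114.924 ms/bit.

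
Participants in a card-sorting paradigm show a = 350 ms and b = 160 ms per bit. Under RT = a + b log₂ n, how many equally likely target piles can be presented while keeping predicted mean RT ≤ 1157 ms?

32

Information budget: (1157 − 350)/160 = 5.0438 bits, so n ≤ 2^5.0438 = 32.985 → at most 32.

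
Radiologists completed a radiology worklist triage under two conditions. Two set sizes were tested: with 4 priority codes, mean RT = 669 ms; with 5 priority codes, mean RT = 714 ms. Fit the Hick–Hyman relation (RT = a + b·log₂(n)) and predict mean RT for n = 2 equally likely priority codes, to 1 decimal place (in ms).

529.2 ms

Solve the two-equation system in a and b:
  b = (714 − 669) / (log₂ 5 − log₂ 4) = 45 / (2.3219 − 2) = 139.783 ms/bit
  a = 669 − 139.783 × 2 = 389.434 ms
Then RT(2) = 389.434 + 139.783 × log₂ 2 = 389.434 + 139.783 × 1 ≈ 529.217 ms.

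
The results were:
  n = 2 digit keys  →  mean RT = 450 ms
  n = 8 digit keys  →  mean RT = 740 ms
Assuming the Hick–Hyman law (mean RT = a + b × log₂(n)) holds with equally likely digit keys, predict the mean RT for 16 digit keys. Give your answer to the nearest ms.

885 ms

RT is linear in log₂ n, so two points fix the line:
  b = (740 − 450) / (log₂ 8 − log₂ 2) = 290 / (3 − 1) = 145 ms/bit
  a = 450 − 145 × 1 = 305 ms
Then RT(16) = 305 + 145 × log₂ 16 = 305 + 145 × 4 ≈ 885.000 ms.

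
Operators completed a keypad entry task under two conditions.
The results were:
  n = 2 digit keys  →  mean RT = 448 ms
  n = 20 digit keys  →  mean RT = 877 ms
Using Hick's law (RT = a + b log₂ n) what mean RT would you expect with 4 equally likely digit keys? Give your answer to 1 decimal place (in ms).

RT is linear in log₂ n, so two points fix the line:
  b = (877 − 448) / (log₂ 20 − log₂ 2) = 429 / (4.3219 − 1) = 129.142 ms/bit
  a = 448 − 129.142 × 1 = 318.858 ms
Then RT(4) = 318.858 + 129.142 × log₂ 4 = 318.858 + 129.142 × 2 ≈ 577.142 ms.

577.1 ms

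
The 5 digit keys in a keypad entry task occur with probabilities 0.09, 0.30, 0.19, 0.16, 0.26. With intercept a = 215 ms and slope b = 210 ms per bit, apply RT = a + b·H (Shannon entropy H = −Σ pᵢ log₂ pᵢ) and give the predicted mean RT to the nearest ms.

Entropy contributions −pᵢ log₂ pᵢ: 0.3127, 0.5211, 0.4552, 0.4230, 0.5053; sum H = 2.2173 bits.
RT = a + bH = 215 + 210·2.2173 = 680.63 ms.

681 ms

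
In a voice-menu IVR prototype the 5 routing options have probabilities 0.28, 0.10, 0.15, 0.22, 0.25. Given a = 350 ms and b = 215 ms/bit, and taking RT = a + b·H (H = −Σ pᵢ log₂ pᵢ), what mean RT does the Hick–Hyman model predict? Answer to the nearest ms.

H = 0.28·log₂(1/0.28) + 0.10·log₂(1/0.10) + 0.15·log₂(1/0.15) + 0.22·log₂(1/0.22) + 0.25·log₂(1/0.25) = 2.2375 bits.
RT = 350 + 215 × 2.2375 = 831.07 ms.

831 ms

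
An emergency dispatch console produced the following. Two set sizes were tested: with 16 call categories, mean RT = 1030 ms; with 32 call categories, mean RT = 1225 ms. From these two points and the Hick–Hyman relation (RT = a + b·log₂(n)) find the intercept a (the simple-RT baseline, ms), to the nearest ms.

250 ms

The slope on a log₂ axis is (1225 − 1030) / (5 − 4) = 195 ms/bit.
a = RT₁ − b·log₂ n₁ = 1030 − 195 × 4 = 250.000 ms.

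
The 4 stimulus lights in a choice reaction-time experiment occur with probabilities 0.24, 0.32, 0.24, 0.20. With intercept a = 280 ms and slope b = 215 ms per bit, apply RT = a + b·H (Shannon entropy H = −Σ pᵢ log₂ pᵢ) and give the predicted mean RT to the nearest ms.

Entropy contributions −pᵢ log₂ pᵢ: 0.4941, 0.5260, 0.4941, 0.4644; sum H = 1.9787 bits.
RT = a + bH = 280 + 215·1.9787 = 705.42 ms.

705 ms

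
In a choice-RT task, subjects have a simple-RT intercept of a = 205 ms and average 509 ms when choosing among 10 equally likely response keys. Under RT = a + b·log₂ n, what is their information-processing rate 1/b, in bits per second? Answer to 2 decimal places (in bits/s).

10.93 bits/s

Choice component = 509 − 205 = 304 ms over log₂(10) = 3.3219 bits.
b = 304 / 3.3219 = 91.513 ms/bit, so 1/b = 10.927 bits/s.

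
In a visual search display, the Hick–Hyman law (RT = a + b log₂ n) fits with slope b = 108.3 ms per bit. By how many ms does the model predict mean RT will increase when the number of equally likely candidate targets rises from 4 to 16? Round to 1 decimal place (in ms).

ΔRT = (a + b log₂ n₂) − (a + b log₂ n₁) = b·(log₂ n₂ − log₂ n₁).
log₂(16) − log₂(4) = log₂(16/4) = log₂(4) = 2.
ΔRT = 108.3 × 2.0000 = 216.600 ms.

216.6 ms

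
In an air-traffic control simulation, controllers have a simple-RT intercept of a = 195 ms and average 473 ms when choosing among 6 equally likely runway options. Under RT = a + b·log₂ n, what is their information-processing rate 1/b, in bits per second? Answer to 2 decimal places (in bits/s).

Choice component = 473 − 195 = 278 ms over log₂(6) = 2.5850 bits.
b = 278 / 2.5850 = 107.545 ms/bit, so 1/b = 9.298 bits/s.

9.30 bits/s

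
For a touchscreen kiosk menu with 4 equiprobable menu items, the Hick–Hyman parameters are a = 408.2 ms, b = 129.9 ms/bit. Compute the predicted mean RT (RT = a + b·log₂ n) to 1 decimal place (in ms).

log₂(4) = 2 bits, so RT = 408.2 + 129.9 × 2 ≈ 668.000 ms.

668.0 ms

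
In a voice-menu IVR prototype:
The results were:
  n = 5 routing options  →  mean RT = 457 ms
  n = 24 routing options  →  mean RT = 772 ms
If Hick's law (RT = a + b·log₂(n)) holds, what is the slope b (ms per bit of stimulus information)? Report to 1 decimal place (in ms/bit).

139.2 ms/bit

b = (RT₂ − RT₁)/(log₂ n₂ − log₂ n₁) = (772 − 457)/(4.5850 − 2.3219) = 139.194 ms/bit.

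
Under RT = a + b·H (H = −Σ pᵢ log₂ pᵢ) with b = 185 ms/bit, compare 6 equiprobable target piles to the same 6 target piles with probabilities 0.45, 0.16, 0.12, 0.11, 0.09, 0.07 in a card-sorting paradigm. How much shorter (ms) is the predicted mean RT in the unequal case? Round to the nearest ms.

The RT saving is b·ΔH. Equiprobable H₀ = log₂(6) = 2.5850 bits; with the given probabilities H = 2.2400 bits.
b·(H₀ − H) = 185 × (2.5850 − 2.2400) = 63.82 ms.

64 ms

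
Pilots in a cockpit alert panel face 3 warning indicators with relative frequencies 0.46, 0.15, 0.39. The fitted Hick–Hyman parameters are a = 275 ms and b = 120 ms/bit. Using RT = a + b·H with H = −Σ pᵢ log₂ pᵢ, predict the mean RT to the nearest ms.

H = 0.46·log₂(1/0.46) + 0.15·log₂(1/0.15) + 0.39·log₂(1/0.39) = 1.4557 bits.
RT = 275 + 120 × 1.4557 = 449.68 ms.

450 ms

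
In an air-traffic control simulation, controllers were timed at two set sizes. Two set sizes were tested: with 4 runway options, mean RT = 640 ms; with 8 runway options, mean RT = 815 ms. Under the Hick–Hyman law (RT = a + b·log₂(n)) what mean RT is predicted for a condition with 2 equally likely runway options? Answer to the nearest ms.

465 ms

Fit slope and intercept:
  b = (815 − 640) / (log₂ 8 − log₂ 4) = 175 / (3 − 2) = 175 ms/bit
  a = 640 − 175 × 2 = 290 ms
Then RT(2) = 290 + 175 × log₂ 2 = 290 + 175 × 1 ≈ 465.000 ms.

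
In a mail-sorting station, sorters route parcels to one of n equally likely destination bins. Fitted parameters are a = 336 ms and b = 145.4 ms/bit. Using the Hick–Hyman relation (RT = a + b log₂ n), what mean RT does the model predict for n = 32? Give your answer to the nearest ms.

1063 ms

log₂(32) = 5 bits, so RT = 336 + 145.4 × 5 ≈ 1063.000 ms.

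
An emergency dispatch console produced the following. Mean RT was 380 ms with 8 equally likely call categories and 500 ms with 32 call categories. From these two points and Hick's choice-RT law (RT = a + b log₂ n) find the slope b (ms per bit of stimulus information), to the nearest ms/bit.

60 ms/bit

Slope: b = (500 − 380) / (log₂ 32 − log₂ 8) = 120/2.0000 = 60 ms/bit.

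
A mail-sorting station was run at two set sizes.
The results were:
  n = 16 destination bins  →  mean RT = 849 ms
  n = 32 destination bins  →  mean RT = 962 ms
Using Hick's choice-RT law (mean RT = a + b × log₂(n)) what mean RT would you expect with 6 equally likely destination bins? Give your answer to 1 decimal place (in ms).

689.1 ms

RT is linear in log₂ n, so two points fix the line:
  b = (962 − 849) / (log₂ 32 − log₂ 16) = 113 / (5 − 4) = 113.000 ms/bit
  a = 849 − 113.000 × 4 = 397.000 ms
Then RT(6) = 397.000 + 113.000 × log₂ 6 = 397.000 + 113.000 × 2.5850 ≈ 689.101 ms.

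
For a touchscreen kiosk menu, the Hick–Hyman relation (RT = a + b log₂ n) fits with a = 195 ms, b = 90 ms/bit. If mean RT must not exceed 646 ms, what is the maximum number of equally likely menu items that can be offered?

Set 195 + 90·log₂ n ≤ 646 → log₂ n ≤ (646 − 195)/90 = 5.0111.
So n ≤ 2^5.0111 = 32.247; the largest integer n is 32.

32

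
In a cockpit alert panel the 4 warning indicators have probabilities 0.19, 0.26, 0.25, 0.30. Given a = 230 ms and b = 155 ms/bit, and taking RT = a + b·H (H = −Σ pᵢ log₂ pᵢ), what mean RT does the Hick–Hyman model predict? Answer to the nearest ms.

537 ms

H = 0.19·log₂(1/0.19) + 0.26·log₂(1/0.26) + 0.25·log₂(1/0.25) + 0.30·log₂(1/0.30) = 1.9816 bits.
RT = 230 + 155 × 1.9816 = 537.15 ms.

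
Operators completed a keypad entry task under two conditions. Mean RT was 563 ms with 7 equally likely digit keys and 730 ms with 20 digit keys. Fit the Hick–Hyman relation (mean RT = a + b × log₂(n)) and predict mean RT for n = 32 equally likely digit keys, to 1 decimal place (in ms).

804.8 ms

Solve the two-equation system in a and b:
  b = (730 − 563) / (log₂ 20 − log₂ 7) = 167 / (4.3219 − 2.8074) = 110.262 ms/bit
  a = 563 − 110.262 × 2.8074 = 253.455 ms
Then RT(32) = 253.455 + 110.262 × log₂ 32 = 253.455 + 110.262 × 5 ≈ 804.766 ms.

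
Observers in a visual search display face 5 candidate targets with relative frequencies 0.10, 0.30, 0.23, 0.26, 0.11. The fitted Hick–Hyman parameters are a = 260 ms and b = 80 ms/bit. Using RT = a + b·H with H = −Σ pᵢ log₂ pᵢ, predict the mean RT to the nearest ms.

H = 0.10·log₂(1/0.10) + 0.30·log₂(1/0.30) + 0.23·log₂(1/0.23) + 0.26·log₂(1/0.26) + 0.11·log₂(1/0.11) = 2.1965 bits.
RT = 260 + 80 × 2.1965 = 435.72 ms.

436 ms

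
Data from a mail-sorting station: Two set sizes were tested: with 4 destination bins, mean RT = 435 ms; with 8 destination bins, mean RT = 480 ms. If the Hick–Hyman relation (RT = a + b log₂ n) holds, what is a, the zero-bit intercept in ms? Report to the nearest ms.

345 ms

Slope: b = (480 − 435) / (log₂ 8 − log₂ 4) = 45/1.0000 = 45 ms/bit.
Intercept: a = 435 − 45·log₂(4) = 345.000 ms.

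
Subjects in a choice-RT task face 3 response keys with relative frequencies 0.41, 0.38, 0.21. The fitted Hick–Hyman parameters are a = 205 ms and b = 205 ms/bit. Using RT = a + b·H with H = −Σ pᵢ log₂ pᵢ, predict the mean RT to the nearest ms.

519 ms

H = 0.41·log₂(1/0.41) + 0.38·log₂(1/0.38) + 0.21·log₂(1/0.21) = 1.5307 bits.
RT = 205 + 205 × 1.5307 = 518.79 ms.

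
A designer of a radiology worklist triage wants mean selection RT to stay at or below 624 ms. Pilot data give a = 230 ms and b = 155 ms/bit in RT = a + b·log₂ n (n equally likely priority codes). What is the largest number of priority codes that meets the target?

5

155·log₂ n ≤ 624 − 230 = 394, giving log₂ n ≤ 2.5419 and n ≤ 5.824. The largest whole number is 5.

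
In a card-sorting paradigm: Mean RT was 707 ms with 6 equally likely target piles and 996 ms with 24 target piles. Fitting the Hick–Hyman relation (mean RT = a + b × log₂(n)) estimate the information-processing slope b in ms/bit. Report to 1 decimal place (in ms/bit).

b = (RT₂ − RT₁)/(log₂ n₂ − log₂ n₁) = (996 − 707)/(4.5850 − 2.5850) = 144.500 ms/bit.

144.5 ms/bit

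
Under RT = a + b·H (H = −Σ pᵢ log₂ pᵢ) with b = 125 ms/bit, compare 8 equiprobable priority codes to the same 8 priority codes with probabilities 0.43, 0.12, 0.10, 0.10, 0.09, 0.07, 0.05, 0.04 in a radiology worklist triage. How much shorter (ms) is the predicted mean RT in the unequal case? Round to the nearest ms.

58 ms

The RT saving is b·ΔH. Equiprobable H₀ = log₂(8) = 3.0000 bits; with the given probabilities H = 2.5381 bits.
b·(H₀ − H) = 125 × (3.0000 − 2.5381) = 57.74 ms.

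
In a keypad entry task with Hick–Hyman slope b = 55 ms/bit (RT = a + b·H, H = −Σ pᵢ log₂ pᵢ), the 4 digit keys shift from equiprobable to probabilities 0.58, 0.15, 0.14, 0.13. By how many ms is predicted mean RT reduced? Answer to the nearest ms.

The RT saving is b·ΔH. Equiprobable H₀ = log₂(4) = 2.0000 bits; with the given probabilities H = 1.6461 bits.
b·(H₀ − H) = 55 × (2.0000 − 1.6461) = 19.46 ms.

19 ms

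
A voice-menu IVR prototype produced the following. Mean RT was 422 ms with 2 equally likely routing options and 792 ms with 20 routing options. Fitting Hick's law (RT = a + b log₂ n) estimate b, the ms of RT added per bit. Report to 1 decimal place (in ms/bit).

The slope on a log₂ axis is (792 − 422) / (4.3219 − 1) = 111.381 ms/bit.

111.4 ms/bit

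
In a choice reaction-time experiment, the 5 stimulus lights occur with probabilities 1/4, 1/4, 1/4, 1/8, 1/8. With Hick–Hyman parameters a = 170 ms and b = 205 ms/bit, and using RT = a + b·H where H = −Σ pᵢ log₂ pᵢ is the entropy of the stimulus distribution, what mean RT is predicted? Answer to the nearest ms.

H = −Σ pᵢ log₂ pᵢ = 0.25·2 + 0.25·2 + 0.25·2 + 0.125·3 + 0.125·3 = 2.250 bits.
RT = 170 + 205 × 2.250 = 631.25 ms.

631 ms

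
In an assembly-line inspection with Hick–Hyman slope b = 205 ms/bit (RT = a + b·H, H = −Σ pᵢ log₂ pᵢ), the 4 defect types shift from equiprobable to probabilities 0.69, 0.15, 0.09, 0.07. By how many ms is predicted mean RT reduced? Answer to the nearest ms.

131 ms

Equiprobable entropy H₀ = log₂ 4 = 2.0000 bits.
Skewed entropy H = −Σ pᵢ log₂ pᵢ = 1.3611 bits.
ΔRT = b·(H₀ − H) = 205 × 0.6389 = 130.97 ms.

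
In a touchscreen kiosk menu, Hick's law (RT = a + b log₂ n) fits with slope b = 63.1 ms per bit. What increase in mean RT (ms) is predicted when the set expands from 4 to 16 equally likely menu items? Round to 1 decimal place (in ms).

126.2 ms

Only the slope matters, since a is common to both: ΔRT = b·log₂(n₂/n₁).
log₂(16) − log₂(4) = log₂(16/4) = log₂(4) = 2.
ΔRT = 63.1 × 2.0000 = 126.200 ms.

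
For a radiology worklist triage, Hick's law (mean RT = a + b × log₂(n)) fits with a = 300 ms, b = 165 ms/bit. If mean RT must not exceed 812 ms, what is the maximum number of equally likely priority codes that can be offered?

Set 300 + 165·log₂ n ≤ 812 → log₂ n ≤ (812 − 300)/165 = 3.1030.
So n ≤ 2^3.1030 = 8.592; the largest integer n is 8.

8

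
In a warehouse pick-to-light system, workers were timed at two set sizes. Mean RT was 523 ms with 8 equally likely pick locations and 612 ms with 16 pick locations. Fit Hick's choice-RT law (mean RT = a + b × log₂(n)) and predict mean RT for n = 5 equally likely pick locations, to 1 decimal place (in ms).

With log₂ n on the abscissa the relation is linear; from the two conditions:
  b = (612 − 523) / (log₂ 16 − log₂ 8) = 89 / (4 − 3) = 89.000 ms/bit
  a = 523 − 89.000 × 3 = 256.000 ms
Then RT(5) = 256.000 + 89.000 × log₂ 5 = 256.000 + 89.000 × 2.3219 ≈ 462.652 ms.

462.7 ms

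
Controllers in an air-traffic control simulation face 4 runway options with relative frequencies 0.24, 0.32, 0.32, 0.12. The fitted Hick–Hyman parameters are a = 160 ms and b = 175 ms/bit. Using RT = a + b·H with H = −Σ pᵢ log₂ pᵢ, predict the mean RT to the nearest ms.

Entropy contributions −pᵢ log₂ pᵢ: 0.4941, 0.5260, 0.5260, 0.3671; sum H = 1.9133 bits.
RT = a + bH = 160 + 175·1.9133 = 494.82 ms.

495 ms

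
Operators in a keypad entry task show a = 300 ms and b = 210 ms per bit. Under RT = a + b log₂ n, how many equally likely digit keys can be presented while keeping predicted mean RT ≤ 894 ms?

7

Information budget: (894 − 300)/210 = 2.8286 bits, so n ≤ 2^2.8286 = 7.104 → at most 7.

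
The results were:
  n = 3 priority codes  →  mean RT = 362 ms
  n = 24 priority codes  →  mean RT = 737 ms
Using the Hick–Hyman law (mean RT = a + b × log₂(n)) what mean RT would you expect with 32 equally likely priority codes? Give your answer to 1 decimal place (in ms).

With log₂ n on the abscissa the relation is linear; from the two conditions:
  b = (737 − 362) / (log₂ 24 − log₂ 3) = 375 / (4.5850 − 1.5850) = 125.000 ms/bit
  a = 362 − 125.000 × 1.5850 = 163.880 ms
Then RT(32) = 163.880 + 125.000 × log₂ 32 = 163.880 + 125.000 × 5 ≈ 788.880 ms.

788.9 ms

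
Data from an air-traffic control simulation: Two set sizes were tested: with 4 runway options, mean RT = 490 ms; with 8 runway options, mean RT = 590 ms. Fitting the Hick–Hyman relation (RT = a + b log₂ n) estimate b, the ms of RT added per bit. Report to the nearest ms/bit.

The slope on a log₂ axis is (590 − 490) / (3 − 2) = 100 ms/bit.

100 ms/bit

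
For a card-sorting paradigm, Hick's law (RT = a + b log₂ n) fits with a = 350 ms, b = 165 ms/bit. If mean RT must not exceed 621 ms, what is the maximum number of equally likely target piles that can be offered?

165·log₂ n ≤ 621 − 350 = 271, giving log₂ n ≤ 1.6424 and n ≤ 3.122. The largest whole number is 3.

3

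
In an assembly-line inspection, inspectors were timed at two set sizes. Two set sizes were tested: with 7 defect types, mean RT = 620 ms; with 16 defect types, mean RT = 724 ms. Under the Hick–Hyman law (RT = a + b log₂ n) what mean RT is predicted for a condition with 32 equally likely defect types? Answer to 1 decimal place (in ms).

RT is linear in log₂ n, so two points fix the line:
  b = (724 − 620) / (log₂ 16 − log₂ 7) = 104 / (4 − 2.8074) = 87.201 ms/bit
  a = 620 − 87.201 × 2.8074 = 375.195 ms
Then RT(32) = 375.195 + 87.201 × log₂ 32 = 375.195 + 87.201 × 5 ≈ 811.201 ms.

811.2 ms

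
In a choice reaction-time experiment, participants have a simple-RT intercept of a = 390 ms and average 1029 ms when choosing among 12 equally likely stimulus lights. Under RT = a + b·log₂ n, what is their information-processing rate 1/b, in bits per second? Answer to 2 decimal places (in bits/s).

5.61 bits/s

b = (1029 − 390)/log₂ 12 = 639/3.5850 = 178.245 ms per bit = 0.17824 s/bit; the reciprocal is 5.610 bits/s.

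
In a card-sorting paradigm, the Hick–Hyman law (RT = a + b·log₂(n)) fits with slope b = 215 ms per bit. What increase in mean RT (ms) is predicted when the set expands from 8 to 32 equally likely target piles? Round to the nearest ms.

430 ms

ΔRT = (a + b log₂ n₂) − (a + b log₂ n₁) = b·(log₂ n₂ − log₂ n₁).
log₂(32) − log₂(8) = log₂(32/8) = log₂(4) = 2.
ΔRT = 215 × 2.0000 = 430.000 ms.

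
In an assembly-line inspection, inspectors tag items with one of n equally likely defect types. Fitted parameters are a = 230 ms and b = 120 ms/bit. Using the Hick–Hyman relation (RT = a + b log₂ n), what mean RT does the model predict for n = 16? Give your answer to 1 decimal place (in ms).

710.0 ms

log₂(16) = 4 bits, so RT = 230 + 120 × 4 ≈ 710.000 ms.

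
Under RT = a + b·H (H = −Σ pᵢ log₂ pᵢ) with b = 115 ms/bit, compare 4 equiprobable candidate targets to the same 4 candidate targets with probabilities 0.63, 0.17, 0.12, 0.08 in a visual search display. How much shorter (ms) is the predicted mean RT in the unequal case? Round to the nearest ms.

The RT saving is b·ΔH. Equiprobable H₀ = log₂(4) = 2.0000 bits; with the given probabilities H = 1.5131 bits.
b·(H₀ − H) = 115 × (2.0000 − 1.5131) = 55.99 ms.

56 ms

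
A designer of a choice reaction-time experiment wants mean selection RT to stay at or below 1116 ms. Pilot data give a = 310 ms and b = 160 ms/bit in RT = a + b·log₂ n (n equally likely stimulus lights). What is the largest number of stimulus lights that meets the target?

Information budget: (1116 − 310)/160 = 5.0375 bits, so n ≤ 2^5.0375 = 32.843 → at most 32.

32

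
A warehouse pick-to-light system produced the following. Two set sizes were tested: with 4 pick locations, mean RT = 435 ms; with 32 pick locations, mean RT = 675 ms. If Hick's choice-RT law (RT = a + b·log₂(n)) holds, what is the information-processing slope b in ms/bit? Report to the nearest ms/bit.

b = (RT₂ − RT₁)/(log₂ n₂ − log₂ n₁) = (675 − 435)/(5 − 2) = 80 ms/bit.

80 ms/bit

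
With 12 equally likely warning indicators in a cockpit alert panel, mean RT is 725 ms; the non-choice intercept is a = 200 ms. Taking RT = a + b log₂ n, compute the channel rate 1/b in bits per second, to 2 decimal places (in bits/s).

6.83 bits/s

b = (725 − 200)/log₂ 12 = 525/3.5850 = 146.445 ms per bit = 0.14645 s/bit; the reciprocal is 6.829 bits/s.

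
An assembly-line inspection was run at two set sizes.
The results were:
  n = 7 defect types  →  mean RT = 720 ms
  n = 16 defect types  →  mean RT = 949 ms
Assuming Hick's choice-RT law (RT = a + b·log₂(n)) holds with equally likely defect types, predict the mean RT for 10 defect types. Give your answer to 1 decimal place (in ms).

818.8 ms

With log₂ n on the abscissa the relation is linear; from the two conditions:
  b = (949 − 720) / (log₂ 16 − log₂ 7) = 229 / (4 − 2.8074) = 192.010 ms/bit
  a = 720 − 192.010 × 2.8074 = 180.959 ms
Then RT(10) = 180.959 + 192.010 × log₂ 10 = 180.959 + 192.010 × 3.3219 ≈ 818.803 ms.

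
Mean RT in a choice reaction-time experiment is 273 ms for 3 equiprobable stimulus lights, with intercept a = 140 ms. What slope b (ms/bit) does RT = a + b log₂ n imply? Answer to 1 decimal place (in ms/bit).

83.9 ms/bit

b = (273 − 140) / log₂(3) = 133 / 1.5850 = 83.914 ms/bit.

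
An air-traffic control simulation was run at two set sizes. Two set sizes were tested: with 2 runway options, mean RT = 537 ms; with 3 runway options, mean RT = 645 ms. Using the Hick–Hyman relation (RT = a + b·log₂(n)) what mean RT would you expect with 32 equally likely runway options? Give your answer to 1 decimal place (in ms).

1275.5 ms

Solve the two-equation system in a and b:
  b = (645 − 537) / (log₂ 3 − log₂ 2) = 108 / (1.5850 − 1) = 184.627 ms/bit
  a = 537 − 184.627 × 1 = 352.373 ms
Then RT(32) = 352.373 + 184.627 × log₂ 32 = 352.373 + 184.627 × 5 ≈ 1275.509 ms.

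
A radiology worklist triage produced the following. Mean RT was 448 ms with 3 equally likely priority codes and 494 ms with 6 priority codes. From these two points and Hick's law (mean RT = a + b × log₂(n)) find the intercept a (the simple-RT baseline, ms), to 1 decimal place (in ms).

375.1 ms

b = (RT₂ − RT₁)/(log₂ n₂ − log₂ n₁) = (494 − 448)/(2.5850 − 1.5850) = 46.000 ms/bit.
a = RT₁ − b·log₂ n₁ = 448 − 46.000 × 1.5850 = 375.092 ms.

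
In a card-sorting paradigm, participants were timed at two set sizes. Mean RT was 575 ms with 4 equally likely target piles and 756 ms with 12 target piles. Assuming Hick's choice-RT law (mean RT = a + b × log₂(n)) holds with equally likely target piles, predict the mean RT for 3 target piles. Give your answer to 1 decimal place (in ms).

527.6 ms

Fit slope and intercept:
  b = (756 − 575) / (log₂ 12 − log₂ 4) = 181 / (3.5850 − 2) = 114.198 ms/bit
  a = 575 − 114.198 × 2 = 346.603 ms
Then RT(3) = 346.603 + 114.198 × log₂ 3 = 346.603 + 114.198 × 1.5850 ≈ 527.603 ms.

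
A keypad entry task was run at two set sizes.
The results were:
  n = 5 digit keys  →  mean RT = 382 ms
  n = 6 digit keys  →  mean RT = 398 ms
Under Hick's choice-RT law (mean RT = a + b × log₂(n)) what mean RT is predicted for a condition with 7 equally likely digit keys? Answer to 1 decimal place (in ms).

Solve the two-equation system in a and b:
  b = (398 − 382) / (log₂ 6 − log₂ 5) = 16 / (2.5850 − 2.3219) = 60.829 ms/bit
  a = 382 − 60.829 × 2.3219 = 240.760 ms
Then RT(7) = 240.760 + 60.829 × log₂ 7 = 240.760 + 60.829 × 2.8074 ≈ 411.528 ms.

411.5 ms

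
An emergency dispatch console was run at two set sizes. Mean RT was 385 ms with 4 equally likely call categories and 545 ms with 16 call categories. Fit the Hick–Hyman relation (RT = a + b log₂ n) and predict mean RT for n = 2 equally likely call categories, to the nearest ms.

305 ms

With log₂ n on the abscissa the relation is linear; from the two conditions:
  b = (545 − 385) / (log₂ 16 − log₂ 4) = 160 / (4 − 2) = 80 ms/bit
  a = 385 − 80 × 2 = 225 ms
Then RT(2) = 225 + 80 × log₂ 2 = 225 + 80 × 1 ≈ 305.000 ms.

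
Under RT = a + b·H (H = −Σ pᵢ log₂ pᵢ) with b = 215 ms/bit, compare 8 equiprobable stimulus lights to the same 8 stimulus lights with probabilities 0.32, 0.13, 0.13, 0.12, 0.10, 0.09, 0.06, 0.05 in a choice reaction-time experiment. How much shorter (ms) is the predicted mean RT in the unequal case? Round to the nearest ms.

Equiprobable entropy H₀ = log₂ 8 = 3.0000 bits.
Skewed entropy H = −Σ pᵢ log₂ pᵢ = 2.7629 bits.
ΔRT = b·(H₀ − H) = 215 × 0.2371 = 50.98 ms.

51 ms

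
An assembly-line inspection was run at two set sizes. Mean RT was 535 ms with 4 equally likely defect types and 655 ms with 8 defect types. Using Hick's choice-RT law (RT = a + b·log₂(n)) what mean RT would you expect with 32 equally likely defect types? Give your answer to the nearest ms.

895 ms

Fit slope and intercept:
  b = (655 − 535) / (log₂ 8 − log₂ 4) = 120 / (3 − 2) = 120 ms/bit
  a = 535 − 120 × 2 = 295 ms
Then RT(32) = 295 + 120 × log₂ 32 = 295 + 120 × 5 ≈ 895.000 ms.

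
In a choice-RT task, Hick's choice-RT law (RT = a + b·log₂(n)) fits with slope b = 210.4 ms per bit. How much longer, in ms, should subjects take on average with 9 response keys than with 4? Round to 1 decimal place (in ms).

246.2 ms

The intercept a cancels: ΔRT = b·(log₂ n₂ − log₂ n₁) = b·log₂(n₂/n₁).
log₂(9) − log₂(4) = 3.1699 − 2 = 1.1699.
ΔRT = 210.4 × 1.1699 = 246.152 ms.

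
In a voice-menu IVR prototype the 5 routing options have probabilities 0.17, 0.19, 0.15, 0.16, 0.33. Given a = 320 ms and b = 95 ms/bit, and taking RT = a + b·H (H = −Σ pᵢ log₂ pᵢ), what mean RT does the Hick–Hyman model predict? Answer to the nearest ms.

Entropy contributions −pᵢ log₂ pᵢ: 0.4346, 0.4552, 0.4105, 0.4230, 0.5278; sum H = 2.2512 bits.
RT = a + bH = 320 + 95·2.2512 = 533.86 ms.

534 ms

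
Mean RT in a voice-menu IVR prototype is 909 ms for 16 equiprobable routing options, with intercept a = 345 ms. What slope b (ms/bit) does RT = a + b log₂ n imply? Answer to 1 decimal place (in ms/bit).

16 alternatives carry log₂ 16 = 4 bits; the choice cost is 909 − 345 = 564 ms, so b = 564/4 = 141.000 ms/bit.

141.0 ms/bit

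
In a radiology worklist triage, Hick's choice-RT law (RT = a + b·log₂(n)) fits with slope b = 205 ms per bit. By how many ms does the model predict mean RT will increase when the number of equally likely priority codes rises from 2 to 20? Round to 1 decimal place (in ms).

Only the slope matters, since a is common to both: ΔRT = b·log₂(n₂/n₁).
log₂(20) − log₂(2) = 4.3219 − 1 = 3.3219.
ΔRT = 205 × 3.3219 = 680.995 ms.

681.0 ms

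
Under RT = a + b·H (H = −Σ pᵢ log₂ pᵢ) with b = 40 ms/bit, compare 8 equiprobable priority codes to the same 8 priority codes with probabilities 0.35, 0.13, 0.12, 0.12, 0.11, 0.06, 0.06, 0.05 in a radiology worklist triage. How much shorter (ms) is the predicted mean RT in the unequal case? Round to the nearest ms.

The RT saving is b·ΔH. Equiprobable H₀ = log₂(8) = 3.0000 bits; with the given probabilities H = 2.7003 bits.
b·(H₀ − H) = 40 × (3.0000 − 2.7003) = 11.99 ms.

12 ms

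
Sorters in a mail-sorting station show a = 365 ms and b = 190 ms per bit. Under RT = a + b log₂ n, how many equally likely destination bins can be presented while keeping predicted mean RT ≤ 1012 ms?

10

190·log₂ n ≤ 1012 − 365 = 647, giving log₂ n ≤ 3.4053 and n ≤ 10.595. The largest whole number is 10.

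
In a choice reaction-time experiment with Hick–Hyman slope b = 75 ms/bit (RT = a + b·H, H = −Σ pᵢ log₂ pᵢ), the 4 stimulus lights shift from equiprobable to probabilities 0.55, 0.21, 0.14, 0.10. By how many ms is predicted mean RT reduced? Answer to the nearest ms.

The RT saving is b·ΔH. Equiprobable H₀ = log₂(4) = 2.0000 bits; with the given probabilities H = 1.6765 bits.
b·(H₀ − H) = 75 × (2.0000 − 1.6765) = 24.26 ms.

24 ms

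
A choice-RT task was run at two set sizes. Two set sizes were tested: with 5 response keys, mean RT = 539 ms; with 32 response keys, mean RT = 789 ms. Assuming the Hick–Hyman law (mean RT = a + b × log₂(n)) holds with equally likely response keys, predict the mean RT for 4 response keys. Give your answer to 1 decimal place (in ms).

Fit slope and intercept:
  b = (789 − 539) / (log₂ 32 − log₂ 5) = 250 / (5 − 2.3219) = 93.351 ms/bit
  a = 539 − 93.351 × 2.3219 = 322.246 ms
Then RT(4) = 322.246 + 93.351 × log₂ 4 = 322.246 + 93.351 × 2 ≈ 508.948 ms.

508.9 ms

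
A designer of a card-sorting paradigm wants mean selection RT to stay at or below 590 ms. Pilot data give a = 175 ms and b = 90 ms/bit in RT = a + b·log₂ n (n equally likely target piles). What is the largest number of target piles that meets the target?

Set 175 + 90·log₂ n ≤ 590 → log₂ n ≤ (590 − 175)/90 = 4.6111.
So n ≤ 2^4.6111 = 24.439; the largest integer n is 24.

24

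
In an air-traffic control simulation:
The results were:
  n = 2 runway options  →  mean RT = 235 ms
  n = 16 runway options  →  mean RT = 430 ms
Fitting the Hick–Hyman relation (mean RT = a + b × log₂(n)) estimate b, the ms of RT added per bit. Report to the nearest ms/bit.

65 ms/bit

b = (RT₂ − RT₁)/(log₂ n₂ − log₂ n₁) = (430 − 235)/(4 − 1) = 65 ms/bit.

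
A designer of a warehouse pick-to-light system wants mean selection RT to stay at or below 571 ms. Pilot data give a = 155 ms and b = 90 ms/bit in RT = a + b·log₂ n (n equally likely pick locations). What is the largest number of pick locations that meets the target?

24

Information budget: (571 − 155)/90 = 4.6222 bits, so n ≤ 2^4.6222 = 24.628 → at most 24.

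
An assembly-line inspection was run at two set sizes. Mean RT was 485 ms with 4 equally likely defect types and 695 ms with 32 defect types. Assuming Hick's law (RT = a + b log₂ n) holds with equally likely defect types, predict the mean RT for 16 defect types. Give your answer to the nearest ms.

Fit slope and intercept:
  b = (695 − 485) / (log₂ 32 − log₂ 4) = 210 / (5 − 2) = 70 ms/bit
  a = 485 − 70 × 2 = 345 ms
Then RT(16) = 345 + 70 × log₂ 16 = 345 + 70 × 4 ≈ 625.000 ms.

625 ms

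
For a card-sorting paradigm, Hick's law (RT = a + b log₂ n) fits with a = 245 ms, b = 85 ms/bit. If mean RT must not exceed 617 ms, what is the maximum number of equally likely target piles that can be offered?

20

Information budget: (617 − 245)/85 = 4.3765 bits, so n ≤ 2^4.3765 = 20.771 → at most 20.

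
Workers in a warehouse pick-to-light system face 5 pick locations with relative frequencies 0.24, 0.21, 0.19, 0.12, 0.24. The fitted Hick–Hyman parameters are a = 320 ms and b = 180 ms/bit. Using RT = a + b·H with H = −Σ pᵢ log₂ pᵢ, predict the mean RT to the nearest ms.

731 ms

Entropy contributions −pᵢ log₂ pᵢ: 0.4941, 0.4728, 0.4552, 0.3671, 0.4941; sum H = 2.2834 bits.
RT = a + bH = 320 + 180·2.2834 = 731.01 ms.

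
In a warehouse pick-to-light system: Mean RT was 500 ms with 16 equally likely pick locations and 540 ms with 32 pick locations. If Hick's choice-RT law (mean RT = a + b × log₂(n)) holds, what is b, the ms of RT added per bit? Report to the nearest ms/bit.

The slope on a log₂ axis is (540 − 500) / (5 − 4) = 40 ms/bit.

40 ms/bit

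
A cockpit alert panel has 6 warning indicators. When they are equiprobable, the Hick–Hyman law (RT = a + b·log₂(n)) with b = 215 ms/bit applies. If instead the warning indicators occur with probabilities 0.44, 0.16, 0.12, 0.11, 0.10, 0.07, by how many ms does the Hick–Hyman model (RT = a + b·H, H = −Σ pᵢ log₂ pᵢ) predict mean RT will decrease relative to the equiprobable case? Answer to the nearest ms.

69 ms

The RT saving is b·ΔH. Equiprobable H₀ = log₂(6) = 2.5850 bits; with the given probabilities H = 2.2623 bits.
b·(H₀ − H) = 215 × (2.5850 − 2.2623) = 69.38 ms.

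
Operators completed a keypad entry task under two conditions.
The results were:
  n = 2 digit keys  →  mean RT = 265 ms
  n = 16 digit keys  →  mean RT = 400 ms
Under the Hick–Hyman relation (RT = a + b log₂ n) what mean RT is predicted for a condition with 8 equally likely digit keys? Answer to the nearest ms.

With log₂ n on the abscissa the relation is linear; from the two conditions:
  b = (400 − 265) / (log₂ 16 − log₂ 2) = 135 / (4 − 1) = 45 ms/bit
  a = 265 − 45 × 1 = 220 ms
Then RT(8) = 220 + 45 × log₂ 8 = 220 + 45 × 3 ≈ 355.000 ms.

355 ms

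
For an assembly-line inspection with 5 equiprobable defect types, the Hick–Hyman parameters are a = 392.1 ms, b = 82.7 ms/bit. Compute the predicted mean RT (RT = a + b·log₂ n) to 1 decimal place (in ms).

584.1 ms

log₂(5) = 2.3219 bits, so RT = 392.1 + 82.7 × 2.3219 ≈ 584.123 ms.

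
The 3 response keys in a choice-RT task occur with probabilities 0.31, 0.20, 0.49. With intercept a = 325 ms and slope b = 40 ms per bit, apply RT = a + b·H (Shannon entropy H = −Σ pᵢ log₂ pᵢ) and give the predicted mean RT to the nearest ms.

385 ms

H = 0.31·log₂(1/0.31) + 0.20·log₂(1/0.20) + 0.49·log₂(1/0.49) = 1.4925 bits.
RT = 325 + 40 × 1.4925 = 384.70 ms.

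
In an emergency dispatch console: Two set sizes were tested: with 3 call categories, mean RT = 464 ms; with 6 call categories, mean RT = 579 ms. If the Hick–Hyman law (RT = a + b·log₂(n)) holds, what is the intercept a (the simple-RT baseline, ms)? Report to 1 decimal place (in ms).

Slope: b = (579 − 464) / (log₂ 6 − log₂ 3) = 115/1.0000 = 115.000 ms/bit.
Intercept: a = 464 − 115.000·log₂(3) = 281.729 ms.

281.7 ms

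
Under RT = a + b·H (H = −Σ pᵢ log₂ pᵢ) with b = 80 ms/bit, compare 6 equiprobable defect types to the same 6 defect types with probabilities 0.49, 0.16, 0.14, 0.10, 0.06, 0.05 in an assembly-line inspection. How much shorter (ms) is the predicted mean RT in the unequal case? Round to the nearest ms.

37 ms

The RT saving is b·ΔH. Equiprobable H₀ = log₂(6) = 2.5850 bits; with the given probabilities H = 2.1162 bits.
b·(H₀ − H) = 80 × (2.5850 − 2.1162) = 37.50 ms.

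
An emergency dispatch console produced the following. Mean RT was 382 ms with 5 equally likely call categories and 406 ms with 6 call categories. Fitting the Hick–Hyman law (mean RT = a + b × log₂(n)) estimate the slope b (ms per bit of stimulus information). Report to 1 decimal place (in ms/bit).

91.2 ms/bit

Slope: b = (406 − 382) / (log₂ 6 − log₂ 5) = 24/0.2630 = 91.243 ms/bit.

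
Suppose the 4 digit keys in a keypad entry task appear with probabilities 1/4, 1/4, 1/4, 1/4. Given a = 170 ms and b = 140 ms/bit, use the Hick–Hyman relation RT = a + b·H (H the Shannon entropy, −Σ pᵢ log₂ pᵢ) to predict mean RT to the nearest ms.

H = −Σ pᵢ log₂ pᵢ = 0.25·2 + 0.25·2 + 0.25·2 + 0.25·2 = 2.000 bits.
RT = 170 + 140 × 2.000 = 450.00 ms.

450 ms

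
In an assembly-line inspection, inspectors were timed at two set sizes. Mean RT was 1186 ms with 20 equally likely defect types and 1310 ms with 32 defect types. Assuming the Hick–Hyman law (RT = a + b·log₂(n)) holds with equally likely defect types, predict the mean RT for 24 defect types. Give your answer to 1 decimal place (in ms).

Solve the two-equation system in a and b:
  b = (1310 − 1186) / (log₂ 32 − log₂ 20) = 124 / (5 − 4.3219) = 182.871 ms/bit
  a = 1186 − 182.871 × 4.3219 = 395.643 ms
Then RT(24) = 395.643 + 182.871 × log₂ 24 = 395.643 + 182.871 × 4.5850 ≈ 1234.101 ms.

1234.1 ms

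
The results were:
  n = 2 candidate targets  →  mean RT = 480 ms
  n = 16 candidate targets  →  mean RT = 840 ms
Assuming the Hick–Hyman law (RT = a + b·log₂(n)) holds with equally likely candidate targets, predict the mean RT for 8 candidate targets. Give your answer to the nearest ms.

Fit slope and intercept:
  b = (840 − 480) / (log₂ 16 − log₂ 2) = 360 / (4 − 1) = 120 ms/bit
  a = 480 − 120 × 1 = 360 ms
Then RT(8) = 360 + 120 × log₂ 8 = 360 + 120 × 3 ≈ 720.000 ms.

720 ms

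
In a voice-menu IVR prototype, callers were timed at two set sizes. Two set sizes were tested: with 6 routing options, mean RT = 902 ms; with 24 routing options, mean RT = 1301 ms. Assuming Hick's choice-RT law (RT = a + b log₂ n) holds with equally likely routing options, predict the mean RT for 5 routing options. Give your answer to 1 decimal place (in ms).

Fit slope and intercept:
  b = (1301 − 902) / (log₂ 24 − log₂ 6) = 399 / (4.5850 − 2.5850) = 199.500 ms/bit
  a = 902 − 199.500 × 2.5850 = 386.300 ms
Then RT(5) = 386.300 + 199.500 × log₂ 5 = 386.300 + 199.500 × 2.3219 ≈ 849.525 ms.

849.5 ms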